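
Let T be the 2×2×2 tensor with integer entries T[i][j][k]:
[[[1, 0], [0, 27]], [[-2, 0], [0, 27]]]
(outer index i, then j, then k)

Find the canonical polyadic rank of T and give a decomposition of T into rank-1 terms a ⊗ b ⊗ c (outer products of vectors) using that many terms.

Lower bound: in the mode-1 unfolding of T (rows indexed by i, columns by (j,k)) the 2×2 minor on rows i ∈ {0, 1}, columns (j,k) ∈ {(0,0), (1,1)} is det [[1, 27], [-2, 27]] = 81 ≠ 0, so that unfolding has rank ≥ 2 and hence rank(T) ≥ 2 (CP rank is at least every unfolding rank, though it can be larger).
Upper bound: with S_k = T[:,:,k], the two rank-1 terms a₁b₁ᵀ, a₂b₂ᵀ are the rank-1 members of the pencil x·S₀ + y·S₁.
det(x·S₀ + y·S₁) is 81·xy = 81·(y)(x), vanishing at (x:y) = (1:0) and (0:1).
M₁ = S₀ = [[1, 0], [-2, 0]] = [1, -2][1, 0]ᵀ and M₂ = S₁ = [[0, 27], [0, 27]] = 27·[1, 1][0, 1]ᵀ, so take a₁ = [1, -2], b₁ = [1, 0], a₂ = [1, 1], b₂ = [0, 1].
Each slice is an integer combination of E₁ = a₁b₁ᵀ and E₂ = a₂b₂ᵀ: S₀ = E₁, S₁ = 27·E₂; reading off coefficients, c₁ = [1, 0] and c₂ = [0, 27].
Hence T = [1, -2] ⊗ [1, 0] ⊗ [1, 0] + [1, 1] ⊗ [0, 1] ⊗ [0, 27], so rank(T) ≤ 2.
These bounds meet, so rank(T) = 2.

rank(T) = 2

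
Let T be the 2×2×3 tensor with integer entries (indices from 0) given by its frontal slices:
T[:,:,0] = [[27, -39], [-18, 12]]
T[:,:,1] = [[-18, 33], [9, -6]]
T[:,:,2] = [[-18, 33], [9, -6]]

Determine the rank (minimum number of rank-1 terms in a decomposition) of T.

2

Lower bound: the mode-2 unfolding of T (rows indexed by j, columns by (i,k) = (0,0), (0,1), (0,2), (1,0), (1,1), (1,2)) is [[27, -18, -18, -18, 9, 9], [-39, 33, 33, 12, -6, -6]].
There the 2×2 minor on rows j ∈ {0, 1}, columns (i,k) ∈ {(0,0), (0,1)} is det [[27, -18], [-39, 33]] = 189 ≠ 0, so this unfolding has rank ≥ 2; CP rank is at least every unfolding rank, so rank(T) ≥ 2. (Flattening ranks never certify an upper bound on CP rank; for that we must actually write T with 2 rank-1 terms.)
Upper bound — finding two terms. Write S_k = T[:,:,k] for the frontal slices: S₀ = [[27, -39], [-18, 12]], S₁ = [[-18, 33], [9, -6]], S₂ = [[-18, 33], [9, -6]].
If T = a₁ ⊗ b₁ ⊗ c₁ + a₂ ⊗ b₂ ⊗ c₂ then each S_k = c₁[k]·a₁b₁ᵀ + c₂[k]·a₂b₂ᵀ. S₀ and S₁ are linearly independent, so a₁b₁ᵀ and a₂b₂ᵀ must span the same plane of matrices: they are the rank-1 matrices of the form x·S₀ + y·S₁.
det(x·S₀ + y·S₁) is −378·x² + 567·xy − 189·y² = (-189)·(2·x − y)(x − y), vanishing at (x:y) = (1:2) and (1:1).
M₁ = S₀ + 2·S₁ = [[-9, 27], [0, 0]] = (-9)·[1, 0][1, -3]ᵀ and M₂ = S₀ + S₁ = [[9, -6], [-9, 6]] = 3·[1, -1][3, -2]ᵀ, so take a₁ = [1, 0], b₁ = [1, -3], a₂ = [1, -1], b₂ = [3, -2].
Each slice is an integer combination of E₁ = a₁b₁ᵀ and E₂ = a₂b₂ᵀ: S₀ = 9·E₁ + 6·E₂, S₁ = −9·E₁ − 3·E₂, S₂ = −9·E₁ − 3·E₂; reading off coefficients, c₁ = [9, -9, -9] and c₂ = [6, -3, -3].
Hence T = [1, 0] ⊗ [1, -3] ⊗ [9, -9, -9] + [1, -1] ⊗ [3, -2] ⊗ [6, -3, -3], so rank(T) ≤ 2.
These bounds meet, so rank(T) = 2.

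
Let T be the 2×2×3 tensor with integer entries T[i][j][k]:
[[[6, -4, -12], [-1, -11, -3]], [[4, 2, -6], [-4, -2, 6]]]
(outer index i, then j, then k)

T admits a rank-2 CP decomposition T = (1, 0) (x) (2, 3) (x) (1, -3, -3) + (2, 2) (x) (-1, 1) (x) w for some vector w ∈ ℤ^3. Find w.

Subtract the known terms from T to get the rank-1 residual R = (2, 2) (x) (-1, 1) (x) w, so R[i,j,k] = a[i]·b[j]·w[k]. Pick indices with nonzero a[0]·b[0] = (2)·(-1) = -2. Only the fibre through (0,0,·) is needed: R[0,0,:] = T[0,0,:] − Σₗ aₗ[0]bₗ[0]cₗ = [6, -4, -12] − (1)·(2)·(1, -3, -3) = [4, 2, -6]. Then w[k] = R[0,0,k] / -2 for each k, giving w = [4, 2, -6] / -2 = (-2, -1, 3).

w = (-2, -1, 3)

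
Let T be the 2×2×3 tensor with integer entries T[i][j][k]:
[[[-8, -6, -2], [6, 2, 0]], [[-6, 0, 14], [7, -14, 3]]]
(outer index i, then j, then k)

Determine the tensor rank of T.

Lower bound: the mode-3 unfolding of T (rows indexed by k, columns by (i,j) = (0,0), (0,1), (1,0), (1,1)) is [[-8, 6, -6, 7], [-6, 2, 0, -14], [-2, 0, 14, 3]].
There the 3×3 minor on rows k ∈ {0, 1, 2}, columns (i,j) ∈ {(0,0), (0,1), (1,0)} is det [[-8, 6, -6], [-6, 2, 0], [-2, 0, 14]] = 256 ≠ 0, so this unfolding has rank ≥ 3; CP rank is at least every unfolding rank, so rank(T) ≥ 3. (This is only a lower bound: in general the CP rank may exceed every unfolding rank, so we still need to exhibit 3 rank-1 terms summing to T.)
Upper bound: T is a sum of 3 rank-1 terms, T = [0, 1] ∘ [1, 1] ∘ [0, -8, 8] + [1, 2] ∘ [1, -1] ∘ [-4, 2, 2] + [2, -1] ∘ [2, -1] ∘ [-1, -2, -1] (written with every a and b primitive with positive leading entry and the scale carried by c; CP decompositions are not unique, and this one is verified by expanding entrywise), so rank(T) ≤ 3.
These bounds meet, so rank(T) = 3.
Check entry T[1,1,1] = -14: (1)·(1)·(-8) + (2)·(-1)·(2) + (-1)·(-1)·(-2) = -14.

3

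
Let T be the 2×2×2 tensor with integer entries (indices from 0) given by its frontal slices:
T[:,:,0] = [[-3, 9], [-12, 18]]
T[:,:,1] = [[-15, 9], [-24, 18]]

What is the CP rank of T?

Lower bound: in the mode-2 unfolding of T (rows indexed by j, columns by (i,k)) the 2×2 minor on rows j ∈ {0, 1}, columns (i,k) ∈ {(0,0), (0,1)} is det [[-3, -15], [9, 9]] = 108 ≠ 0, so that unfolding has rank ≥ 2 and hence rank(T) ≥ 2 (CP rank is at least every unfolding rank, though it can be larger).
Upper bound: with S_k = T[:,:,k], the two rank-1 terms a₁b₁ᵀ, a₂b₂ᵀ are the rank-1 members of the pencil x·S₀ + y·S₁.
det(x·S₀ + y·S₁) is 54·x² − 54·y² = 54·(x − y)(x + y), vanishing at (x:y) = (1:1) and (1:-1).
M₁ = S₀ + S₁ = [[-18, 18], [-36, 36]] = (-18)·[1, 2][1, -1]ᵀ and M₂ = S₀ − S₁ = [[12, 0], [12, 0]] = 12·[1, 1][1, 0]ᵀ, so take a₁ = [1, 2], b₁ = [1, -1], a₂ = [1, 1], b₂ = [1, 0].
Each slice is an integer combination of E₁ = a₁b₁ᵀ and E₂ = a₂b₂ᵀ: S₀ = −9·E₁ + 6·E₂, S₁ = −9·E₁ − 6·E₂; reading off coefficients, c₁ = [-9, -9] and c₂ = [6, -6].
Hence T = [1, 2] ⊗ [1, -1] ⊗ [-9, -9] + [1, 1] ⊗ [1, 0] ⊗ [6, -6], so rank(T) ≤ 2.
These bounds meet, so rank(T) = 2.

2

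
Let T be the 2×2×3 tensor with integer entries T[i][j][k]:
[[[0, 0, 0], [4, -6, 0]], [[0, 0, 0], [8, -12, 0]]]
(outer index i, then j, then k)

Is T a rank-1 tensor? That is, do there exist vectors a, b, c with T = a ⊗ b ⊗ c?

Yes

If T = a ⊗ b ⊗ c then every fibre of T is a multiple of the corresponding factor, so read the factors off the fibres through the nonzero entry T[0,1,0] = 4.
The mode-1 fibre T[:,1,0] = [4, 8] gives a = [1, 2] (primitive direction); the mode-2 fibre T[0,:,0] = [0, 4] gives b = [0, 1]; then c[k] = T[0,1,k] / (a[0]·b[1]) = [4, -6, 0] / 1 = [4, -6, 0].
Expanding [1, 2] ⊗ [0, 1] ⊗ [4, -6, 0] reproduces all 12 entries of T, so T = [1, 2] ⊗ [0, 1] ⊗ [4, -6, 0] and rank(T) ≤ 1.
Equivalently every frontal slice T[:,:,k] is c[k] times the rank-1 matrix [1, 2] ⊗ [0, 1]. So T has rank 1 (it is nonzero).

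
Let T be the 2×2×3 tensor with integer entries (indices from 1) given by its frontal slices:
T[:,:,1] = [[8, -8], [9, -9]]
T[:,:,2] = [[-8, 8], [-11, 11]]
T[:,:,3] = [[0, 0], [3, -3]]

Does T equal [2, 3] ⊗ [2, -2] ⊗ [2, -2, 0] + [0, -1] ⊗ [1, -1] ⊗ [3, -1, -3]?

Reconstruct entrywise from the claimed factors. For example, T[1,2,1] = -8 and Σₗ aₗ[1]bₗ[2]cₗ[1] = (2)·(-2)·(2) + (0)·(-1)·(3) = -8; checking all 12 entries, every one matches. The claim holds.

Yes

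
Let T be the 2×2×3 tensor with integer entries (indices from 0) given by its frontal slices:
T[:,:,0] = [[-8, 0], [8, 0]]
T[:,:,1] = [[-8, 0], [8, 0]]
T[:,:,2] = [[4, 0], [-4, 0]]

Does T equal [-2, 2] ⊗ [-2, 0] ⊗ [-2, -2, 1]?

Yes

Reconstruct entrywise from the claimed factors. For example, T[0,1,2] = 0 and Σₗ aₗ[0]bₗ[1]cₗ[2] = (-2)·(0)·(1) = 0; checking all 12 entries, every one matches. The claim holds.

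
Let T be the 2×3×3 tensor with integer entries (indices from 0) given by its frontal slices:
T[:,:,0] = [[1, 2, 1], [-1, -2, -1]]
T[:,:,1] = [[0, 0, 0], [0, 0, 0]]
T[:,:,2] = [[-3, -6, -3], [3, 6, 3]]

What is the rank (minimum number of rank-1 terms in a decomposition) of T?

Lower bound: T ≠ 0 (e.g. T[0,0,0] = 1), so rank(T) ≥ 1.
Upper bound: the mode-1 fibre T[:,0,0] = [1, -1] gives a = [1, -1] (primitive direction); the mode-2 fibre T[0,:,0] = [1, 2, 1] gives b = [1, 2, 1]; then c[k] = T[0,0,k] / (a[0]·b[0]) = [1, 0, -3] / 1 = [1, 0, -3].
Expanding [1, -1] ⊗ [1, 2, 1] ⊗ [1, 0, -3] reproduces all 18 entries of T, so T = [1, -1] ⊗ [1, 2, 1] ⊗ [1, 0, -3] and rank(T) ≤ 1.
These bounds meet, so rank(T) = 1.

1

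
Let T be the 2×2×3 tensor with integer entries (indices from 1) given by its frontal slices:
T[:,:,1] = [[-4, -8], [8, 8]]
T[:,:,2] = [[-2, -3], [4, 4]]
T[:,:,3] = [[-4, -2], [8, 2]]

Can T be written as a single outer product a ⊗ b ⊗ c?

The mode-3 unfolding of T (rows indexed by k, columns by (i,j) = (1,1), (1,2), (2,1), (2,2)) is [[-4, -8, 8, 8], [-2, -3, 4, 4], [-4, -2, 8, 2]].
There the 3×3 minor on rows k ∈ {1, 2, 3}, columns (i,j) ∈ {(1,1), (1,2), (2,2)} is det [[-4, -8, 8], [-2, -3, 4], [-4, -2, 2]] = 24 ≠ 0, so this unfolding has rank ≥ 3; CP rank is at least every unfolding rank, so rank(T) ≥ 3.
In particular rank(T) ≥ 3 > 1, so T is not rank-1.

No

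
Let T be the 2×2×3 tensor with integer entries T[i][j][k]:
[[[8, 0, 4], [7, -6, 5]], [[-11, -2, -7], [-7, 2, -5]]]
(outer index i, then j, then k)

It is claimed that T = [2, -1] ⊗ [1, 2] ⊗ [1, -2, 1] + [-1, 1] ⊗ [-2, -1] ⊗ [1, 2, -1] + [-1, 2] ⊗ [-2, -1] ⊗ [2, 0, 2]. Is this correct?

Yes

Reconstruct entrywise from the claimed factors. For example, T[1,1,0] = -7 and Σₗ aₗ[1]bₗ[1]cₗ[0] = (-1)·(2)·(1) + (1)·(-1)·(1) + (2)·(-1)·(2) = -7; checking all 12 entries, every one matches. The claim holds.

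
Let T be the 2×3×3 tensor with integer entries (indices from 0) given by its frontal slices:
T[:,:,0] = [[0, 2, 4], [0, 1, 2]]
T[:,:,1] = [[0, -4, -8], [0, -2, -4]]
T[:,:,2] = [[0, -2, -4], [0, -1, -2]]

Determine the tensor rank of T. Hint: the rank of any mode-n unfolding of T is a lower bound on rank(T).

Lower bound: T ≠ 0 (e.g. T[0,1,0] = 2), so rank(T) ≥ 1.
Upper bound: if T = a ⊗ b ⊗ c then every fibre of T is a multiple of the corresponding factor, so read the factors off the fibres through the nonzero entry T[0,1,0] = 2.
The mode-1 fibre T[:,1,0] = [2, 1] gives a = [2, 1] (primitive direction); the mode-2 fibre T[0,:,0] = [0, 2, 4] gives b = [0, 1, 2]; then c[k] = T[0,1,k] / (a[0]·b[1]) = [2, -4, -2] / 2 = [1, -2, -1].
Expanding [2, 1] ⊗ [0, 1, 2] ⊗ [1, -2, -1] reproduces all 18 entries of T, so T = [2, 1] ⊗ [0, 1, 2] ⊗ [1, -2, -1] and rank(T) ≤ 1.
These bounds meet, so rank(T) = 1.

1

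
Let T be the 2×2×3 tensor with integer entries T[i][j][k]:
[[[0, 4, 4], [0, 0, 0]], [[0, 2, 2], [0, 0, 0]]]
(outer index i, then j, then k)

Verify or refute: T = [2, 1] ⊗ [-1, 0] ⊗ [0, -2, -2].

Yes

Reconstruct entrywise from the claimed factors. For example, T[1,1,0] = 0 and Σₗ aₗ[1]bₗ[1]cₗ[0] = (1)·(0)·(0) = 0; checking all 12 entries, every one matches. The claim holds.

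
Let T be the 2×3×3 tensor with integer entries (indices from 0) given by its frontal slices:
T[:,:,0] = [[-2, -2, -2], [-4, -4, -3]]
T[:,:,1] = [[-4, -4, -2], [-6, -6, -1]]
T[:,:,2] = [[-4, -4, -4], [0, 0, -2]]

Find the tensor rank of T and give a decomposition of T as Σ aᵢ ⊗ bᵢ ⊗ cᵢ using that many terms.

rank(T) = 3

Lower bound: the mode-3 unfolding of T (rows indexed by k, columns by (i,j) = (0,0), (0,1), (0,2), (1,0), (1,1), (1,2)) is [[-2, -2, -2, -4, -4, -3], [-4, -4, -2, -6, -6, -1], [-4, -4, -4, 0, 0, -2]].
There the 3×3 minor on rows k ∈ {0, 1, 2}, columns (i,j) ∈ {(0,0), (0,2), (1,0)} is det [[-2, -2, -4], [-4, -2, -6], [-4, -4, 0]] = -32 ≠ 0, so this unfolding has rank ≥ 3; CP rank is at least every unfolding rank, so rank(T) ≥ 3. (Flattening ranks never certify an upper bound on CP rank; for that we must actually write T with 3 rank-1 terms.)
Upper bound: T is a sum of 3 rank-1 terms, T = (0, 1) ⊗ (2, 2, 1) ⊗ (-1, -1, 2) + (1, 1) ⊗ (1, 1, 1) ⊗ (-2, -4, -4) + (1, 2) ⊗ (0, 0, 1) ⊗ (0, 2, 0) (one valid choice — decompositions are not unique — normalised so each a, b is primitive with positive first nonzero entry; check it by expanding all entries), so rank(T) ≤ 3.
These bounds meet, so rank(T) = 3.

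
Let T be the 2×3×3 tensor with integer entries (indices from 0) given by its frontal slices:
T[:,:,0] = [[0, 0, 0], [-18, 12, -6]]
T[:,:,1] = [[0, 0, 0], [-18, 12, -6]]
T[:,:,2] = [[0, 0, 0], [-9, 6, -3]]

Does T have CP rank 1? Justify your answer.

The mode-1 fibre T[:,0,0] = [0, -18] gives a = [0, 1] (primitive direction); the mode-2 fibre T[1,:,0] = [-18, 12, -6] gives b = [3, -2, 1]; then c[k] = T[1,0,k] / (a[1]·b[0]) = [-18, -18, -9] / 3 = [-6, -6, -3].
Expanding [0, 1] ⊗ [3, -2, 1] ⊗ [-6, -6, -3] reproduces all 18 entries of T, so T = [0, 1] ⊗ [3, -2, 1] ⊗ [-6, -6, -3] and rank(T) ≤ 1.
Equivalently every frontal slice T[:,:,k] is c[k] times the rank-1 matrix [0, 1] ⊗ [3, -2, 1]. So T has rank 1 (it is nonzero).

Yes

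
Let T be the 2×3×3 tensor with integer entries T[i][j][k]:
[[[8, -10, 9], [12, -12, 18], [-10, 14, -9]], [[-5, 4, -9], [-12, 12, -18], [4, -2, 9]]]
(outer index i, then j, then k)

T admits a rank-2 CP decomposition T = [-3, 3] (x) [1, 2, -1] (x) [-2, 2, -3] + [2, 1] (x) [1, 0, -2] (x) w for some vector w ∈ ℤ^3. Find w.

w = [1, -2, 0]

Subtract the known terms from T to get the rank-1 residual R = [2, 1] (x) [1, 0, -2] (x) w, so R[i,j,k] = a[i]·b[j]·w[k]. Pick indices with nonzero a[0]·b[0] = (2)·(1) = 2. Only the fibre through (0,0,·) is needed: R[0,0,:] = T[0,0,:] − Σₗ aₗ[0]bₗ[0]cₗ = [8, -10, 9] − (-3)·(1)·[-2, 2, -3] = [2, -4, 0]. Then w[k] = R[0,0,k] / 2 for each k, giving w = [2, -4, 0] / 2 = [1, -2, 0].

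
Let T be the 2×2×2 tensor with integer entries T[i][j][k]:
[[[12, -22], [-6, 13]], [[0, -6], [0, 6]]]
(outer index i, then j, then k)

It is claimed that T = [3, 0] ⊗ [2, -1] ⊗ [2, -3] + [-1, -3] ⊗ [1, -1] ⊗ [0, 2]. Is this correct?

Reconstruct entry (0,0,1) from the claimed factors: Σₗ aₗ[0]bₗ[0]cₗ[1] = (3)·(2)·(-3) + (-1)·(1)·(2) = -20, but T[0,0,1] = -22. The claim is false.

No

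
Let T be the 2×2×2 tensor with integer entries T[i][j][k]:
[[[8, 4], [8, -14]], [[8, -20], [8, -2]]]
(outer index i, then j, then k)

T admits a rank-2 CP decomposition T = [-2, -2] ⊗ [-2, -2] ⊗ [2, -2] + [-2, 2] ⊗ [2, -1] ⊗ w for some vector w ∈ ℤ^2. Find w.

w = [0, -3]

Subtract the known terms from T to get the rank-1 residual R = [-2, 2] ⊗ [2, -1] ⊗ w, so R[i,j,k] = a[i]·b[j]·w[k]. Pick indices with nonzero a[0]·b[0] = (-2)·(2) = -4. Only the fibre through (0,0,·) is needed: R[0,0,:] = T[0,0,:] − Σₗ aₗ[0]bₗ[0]cₗ = [8, 4] − (-2)·(-2)·[2, -2] = [0, 12]. Then w[k] = R[0,0,k] / -4 for each k, giving w = [0, 12] / -4 = [0, -3].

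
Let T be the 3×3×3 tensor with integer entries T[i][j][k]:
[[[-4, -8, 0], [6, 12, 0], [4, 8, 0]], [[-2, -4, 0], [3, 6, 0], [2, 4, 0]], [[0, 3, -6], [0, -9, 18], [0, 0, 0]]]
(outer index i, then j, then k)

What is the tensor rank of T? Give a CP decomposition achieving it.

Lower bound: the mode-1 unfolding of T (rows indexed by i, columns by (j,k) = (0,0), (0,1), (0,2), (1,0), (1,1), (1,2), (2,0), (2,1), (2,2)) is [[-4, -8, 0, 6, 12, 0, 4, 8, 0], [-2, -4, 0, 3, 6, 0, 2, 4, 0], [0, 3, -6, 0, -9, 18, 0, 0, 0]].
There the 2×2 minor on rows i ∈ {0, 2}, columns (j,k) ∈ {(0,0), (0,1)} is det [[-4, -8], [0, 3]] = -12 ≠ 0, so this unfolding has rank ≥ 2; CP rank is at least every unfolding rank, so rank(T) ≥ 2. (Flattening ranks never certify an upper bound on CP rank; for that we must actually write T with 2 rank-1 terms.)
Upper bound — finding two terms. Write S_k = T[:,:,k] for the frontal slices: S₀ = [[-4, 6, 4], [-2, 3, 2], [0, 0, 0]], S₁ = [[-8, 12, 8], [-4, 6, 4], [3, -9, 0]], S₂ = [[0, 0, 0], [0, 0, 0], [-6, 18, 0]].
If T = a₁ ⊗ b₁ ⊗ c₁ + a₂ ⊗ b₂ ⊗ c₂ then each S_k = c₁[k]·a₁b₁ᵀ + c₂[k]·a₂b₂ᵀ. S₀ and S₁ are linearly independent, so a₁b₁ᵀ and a₂b₂ᵀ must span the same plane of matrices: they are the rank-1 matrices of the form x·S₀ + y·S₁.
The 2×2 minor of x·S₀ + y·S₁ on rows {0,2}, columns {0,1} is 18·xy + 36·y² = 18·(x + 2·y)(y), vanishing at (x:y) = (2:-1) and (1:0).
M₁ = 2·S₀ − S₁ = [[0, 0, 0], [0, 0, 0], [-3, 9, 0]] = (-3)·[0, 0, 1][1, -3, 0]ᵀ and M₂ = S₀ = [[-4, 6, 4], [-2, 3, 2], [0, 0, 0]] = −[2, 1, 0][2, -3, -2]ᵀ, so take a₁ = [0, 0, 1], b₁ = [1, -3, 0], a₂ = [2, 1, 0], b₂ = [2, -3, -2].
Each slice is an integer combination of E₁ = a₁b₁ᵀ and E₂ = a₂b₂ᵀ: S₀ = −E₂, S₁ = 3·E₁ − 2·E₂, S₂ = −6·E₁; reading off coefficients, c₁ = [0, 3, -6] and c₂ = [-1, -2, 0].
Hence T = [0, 0, 1] ⊗ [1, -3, 0] ⊗ [0, 3, -6] + [2, 1, 0] ⊗ [2, -3, -2] ⊗ [-1, -2, 0], so rank(T) ≤ 2.
These bounds meet, so rank(T) = 2.

rank(T) = 2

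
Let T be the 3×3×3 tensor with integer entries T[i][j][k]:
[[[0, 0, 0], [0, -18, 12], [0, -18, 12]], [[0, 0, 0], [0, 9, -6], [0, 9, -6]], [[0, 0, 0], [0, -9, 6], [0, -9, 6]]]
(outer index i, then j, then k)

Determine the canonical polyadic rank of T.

1

Lower bound: T ≠ 0 (e.g. T[0,1,1] = -18), so rank(T) ≥ 1.
Upper bound: if T = a ⊗ b ⊗ c then every fibre of T is a multiple of the corresponding factor, so read the factors off the fibres through the nonzero entry T[0,1,1] = -18.
The mode-1 fibre T[:,1,1] = [-18, 9, -9] gives a = [2, -1, 1] (primitive direction); the mode-2 fibre T[0,:,1] = [0, -18, -18] gives b = [0, 1, 1]; then c[k] = T[0,1,k] / (a[0]·b[1]) = [0, -18, 12] / 2 = [0, -9, 6].
Expanding [2, -1, 1] ⊗ [0, 1, 1] ⊗ [0, -9, 6] reproduces all 27 entries of T, so T = [2, -1, 1] ⊗ [0, 1, 1] ⊗ [0, -9, 6] and rank(T) ≤ 1.
These bounds meet, so rank(T) = 1.
Check entry T[1,0,1] = 0: (-1)·(0)·(-9) = 0.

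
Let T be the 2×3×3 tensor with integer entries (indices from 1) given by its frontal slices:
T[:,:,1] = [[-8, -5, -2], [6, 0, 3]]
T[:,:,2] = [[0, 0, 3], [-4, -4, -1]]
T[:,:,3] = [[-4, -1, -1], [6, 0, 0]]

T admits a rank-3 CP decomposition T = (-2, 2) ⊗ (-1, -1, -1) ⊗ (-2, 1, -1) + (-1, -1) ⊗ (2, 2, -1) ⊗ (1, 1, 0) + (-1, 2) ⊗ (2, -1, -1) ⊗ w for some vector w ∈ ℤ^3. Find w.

Subtract the known terms from T to get the rank-1 residual R = (-1, 2) ⊗ (2, -1, -1) ⊗ w, so R[i,j,k] = a[i]·b[j]·w[k]. Pick indices with nonzero a[1]·b[1] = (-1)·(2) = -2. Only the fibre through (1,1,·) is needed: R[1,1,:] = T[1,1,:] − Σₗ aₗ[1]bₗ[1]cₗ = [-8, 0, -4] − (-2)·(-1)·(-2, 1, -1) − (-1)·(2)·(1, 1, 0) = [-2, 0, -2]. Then w[k] = R[1,1,k] / -2 for each k, giving w = [-2, 0, -2] / -2 = (1, 0, 1).

w = (1, 0, 1)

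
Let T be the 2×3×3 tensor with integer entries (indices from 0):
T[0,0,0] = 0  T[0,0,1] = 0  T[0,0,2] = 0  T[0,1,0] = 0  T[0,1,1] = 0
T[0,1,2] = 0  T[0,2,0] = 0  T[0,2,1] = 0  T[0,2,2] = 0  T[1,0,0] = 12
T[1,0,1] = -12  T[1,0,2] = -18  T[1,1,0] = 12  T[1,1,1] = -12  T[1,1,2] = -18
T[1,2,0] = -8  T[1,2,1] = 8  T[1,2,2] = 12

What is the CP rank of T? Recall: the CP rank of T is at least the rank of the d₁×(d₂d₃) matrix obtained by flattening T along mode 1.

Lower bound: T ≠ 0 (e.g. T[1,0,0] = 12), so rank(T) ≥ 1.
Upper bound: if T = a ⊗ b ⊗ c then every fibre of T is a multiple of the corresponding factor, so read the factors off the fibres through the nonzero entry T[1,0,0] = 12.
The mode-1 fibre T[:,0,0] = [0, 12] gives a = [0, 1] (primitive direction); the mode-2 fibre T[1,:,0] = [12, 12, -8] gives b = [3, 3, -2]; then c[k] = T[1,0,k] / (a[1]·b[0]) = [12, -12, -18] / 3 = [4, -4, -6].
Expanding [0, 1] ⊗ [3, 3, -2] ⊗ [4, -4, -6] reproduces all 18 entries of T, so T = [0, 1] ⊗ [3, 3, -2] ⊗ [4, -4, -6] and rank(T) ≤ 1.
These bounds meet, so rank(T) = 1.

1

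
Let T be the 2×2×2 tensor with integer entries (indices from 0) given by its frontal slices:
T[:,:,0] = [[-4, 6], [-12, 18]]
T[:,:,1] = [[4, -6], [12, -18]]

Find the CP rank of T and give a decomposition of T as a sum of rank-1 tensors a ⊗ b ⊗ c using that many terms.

Lower bound: T ≠ 0 (e.g. T[0,0,0] = -4), so rank(T) ≥ 1.
Upper bound: if T = a ⊗ b ⊗ c then every fibre of T is a multiple of the corresponding factor, so read the factors off the fibres through the nonzero entry T[0,0,0] = -4.
The mode-1 fibre T[:,0,0] = [-4, -12] gives a = [1, 3] (primitive direction); the mode-2 fibre T[0,:,0] = [-4, 6] gives b = [2, -3]; then c[k] = T[0,0,k] / (a[0]·b[0]) = [-4, 4] / 2 = [-2, 2].
Expanding [1, 3] ⊗ [2, -3] ⊗ [-2, 2] reproduces all 8 entries of T, so T = [1, 3] ⊗ [2, -3] ⊗ [-2, 2] and rank(T) ≤ 1.
These bounds meet, so rank(T) = 1.

rank(T) = 1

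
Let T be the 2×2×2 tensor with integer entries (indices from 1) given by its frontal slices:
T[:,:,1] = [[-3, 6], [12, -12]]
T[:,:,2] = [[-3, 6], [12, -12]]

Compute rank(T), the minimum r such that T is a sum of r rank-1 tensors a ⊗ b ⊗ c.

Lower bound: in the mode-1 unfolding of T (rows indexed by i, columns by (j,k)) the 2×2 minor on rows i ∈ {1, 2}, columns (j,k) ∈ {(1,1), (2,1)} is det [[-3, 6], [12, -12]] = -36 ≠ 0, so that unfolding has rank ≥ 2 and hence rank(T) ≥ 2 (CP rank is at least every unfolding rank, though it can be larger).
Upper bound: T[:,:,k] = c[k]·M for every slice, with c = [1, 1] and M = [[-3, 6], [12, -12]] (rows i, columns j).
Splitting M by its rows (i = 1, 2), M = [1, 0][-3, 6]ᵀ + [0, 1][12, -12]ᵀ.
Hence T = [1, 0] ⊗ [-3, 6] ⊗ [1, 1] + [0, 1] ⊗ [12, -12] ⊗ [1, 1], so rank(T) ≤ 2.
These bounds meet, so rank(T) = 2.

2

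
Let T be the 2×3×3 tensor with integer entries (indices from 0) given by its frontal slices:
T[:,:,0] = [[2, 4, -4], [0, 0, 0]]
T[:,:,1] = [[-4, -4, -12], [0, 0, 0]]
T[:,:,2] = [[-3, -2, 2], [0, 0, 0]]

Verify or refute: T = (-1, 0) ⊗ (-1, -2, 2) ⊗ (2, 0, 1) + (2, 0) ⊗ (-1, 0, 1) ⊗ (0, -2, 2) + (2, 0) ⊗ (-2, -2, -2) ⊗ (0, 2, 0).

Reconstruct entry (0,1,1) from the claimed factors: Σₗ aₗ[0]bₗ[1]cₗ[1] = (-1)·(-2)·(0) + (2)·(0)·(-2) + (2)·(-2)·(2) = -8, but T[0,1,1] = -4. The claim is false.

No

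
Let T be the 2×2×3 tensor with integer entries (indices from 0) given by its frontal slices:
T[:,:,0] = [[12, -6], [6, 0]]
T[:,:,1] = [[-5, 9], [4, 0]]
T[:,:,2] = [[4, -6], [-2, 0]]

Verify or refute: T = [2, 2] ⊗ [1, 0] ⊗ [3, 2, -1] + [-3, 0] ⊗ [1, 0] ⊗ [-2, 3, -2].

Reconstruct entry (0,1,0) from the claimed factors: Σₗ aₗ[0]bₗ[1]cₗ[0] = (2)·(0)·(3) + (-3)·(0)·(-2) = 0, but T[0,1,0] = -6. The claim is false.

No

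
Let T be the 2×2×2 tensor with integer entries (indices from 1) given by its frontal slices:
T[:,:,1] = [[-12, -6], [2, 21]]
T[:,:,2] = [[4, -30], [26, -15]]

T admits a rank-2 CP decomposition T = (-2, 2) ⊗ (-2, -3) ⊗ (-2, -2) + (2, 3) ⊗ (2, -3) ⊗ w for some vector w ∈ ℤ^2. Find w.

Subtract the known terms from T to get the rank-1 residual R = (2, 3) ⊗ (2, -3) ⊗ w, so R[i,j,k] = a[i]·b[j]·w[k]. Pick indices with nonzero a[1]·b[1] = (2)·(2) = 4. Only the fibre through (1,1,·) is needed: R[1,1,:] = T[1,1,:] − Σₗ aₗ[1]bₗ[1]cₗ = [-12, 4] − (-2)·(-2)·(-2, -2) = [-4, 12]. Then w[k] = R[1,1,k] / 4 for each k, giving w = [-4, 12] / 4 = (-1, 3).

w = (-1, 3)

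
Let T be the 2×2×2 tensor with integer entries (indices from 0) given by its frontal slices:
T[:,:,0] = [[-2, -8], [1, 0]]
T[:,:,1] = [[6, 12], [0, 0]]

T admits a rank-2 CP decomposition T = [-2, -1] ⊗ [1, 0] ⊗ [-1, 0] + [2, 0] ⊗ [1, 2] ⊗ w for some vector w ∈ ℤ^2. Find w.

Subtract the known terms from T to get the rank-1 residual R = [2, 0] ⊗ [1, 2] ⊗ w, so R[i,j,k] = a[i]·b[j]·w[k]. Pick indices with nonzero a[0]·b[0] = (2)·(1) = 2. Only the fibre through (0,0,·) is needed: R[0,0,:] = T[0,0,:] − Σₗ aₗ[0]bₗ[0]cₗ = [-2, 6] − (-2)·(1)·[-1, 0] = [-4, 6]. Then w[k] = R[0,0,k] / 2 for each k, giving w = [-4, 6] / 2 = [-2, 3].

w = [-2, 3]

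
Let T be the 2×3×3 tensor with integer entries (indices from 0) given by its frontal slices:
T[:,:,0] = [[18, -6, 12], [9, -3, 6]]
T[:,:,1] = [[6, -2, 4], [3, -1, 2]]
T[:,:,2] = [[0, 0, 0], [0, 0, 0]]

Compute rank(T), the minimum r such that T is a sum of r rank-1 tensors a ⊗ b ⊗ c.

1

Lower bound: T ≠ 0 (e.g. T[0,0,0] = 18), so rank(T) ≥ 1.
Upper bound: if T = a ⊗ b ⊗ c then every fibre of T is a multiple of the corresponding factor, so read the factors off the fibres through the nonzero entry T[0,0,0] = 18.
The mode-1 fibre T[:,0,0] = [18, 9] gives a = [2, 1] (primitive direction); the mode-2 fibre T[0,:,0] = [18, -6, 12] gives b = [3, -1, 2]; then c[k] = T[0,0,k] / (a[0]·b[0]) = [18, 6, 0] / 6 = [3, 1, 0].
Expanding [2, 1] ⊗ [3, -1, 2] ⊗ [3, 1, 0] reproduces all 18 entries of T, so T = [2, 1] ⊗ [3, -1, 2] ⊗ [3, 1, 0] and rank(T) ≤ 1.
These bounds meet, so rank(T) = 1.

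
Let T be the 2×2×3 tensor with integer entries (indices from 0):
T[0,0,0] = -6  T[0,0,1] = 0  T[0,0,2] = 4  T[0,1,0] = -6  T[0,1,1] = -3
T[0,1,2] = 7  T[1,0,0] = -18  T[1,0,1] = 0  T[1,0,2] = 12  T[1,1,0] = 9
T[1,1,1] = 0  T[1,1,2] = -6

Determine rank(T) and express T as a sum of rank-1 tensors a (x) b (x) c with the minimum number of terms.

Lower bound: in the mode-2 unfolding of T (rows indexed by j, columns by (i,k)) the 2×2 minor on rows j ∈ {0, 1}, columns (i,k) ∈ {(0,0), (0,1)} is det [[-6, 0], [-6, -3]] = 18 ≠ 0, so that unfolding has rank ≥ 2 and hence rank(T) ≥ 2 (CP rank is at least every unfolding rank, though it can be larger).
Upper bound: with S_k = T[:,:,k], the two rank-1 terms a₁b₁ᵀ, a₂b₂ᵀ are the rank-1 members of the pencil x·S₀ + y·S₁.
det(x·S₀ + y·S₁) is −162·x² − 54·xy = (-54)·(3·x + y)(x), vanishing at (x:y) = (1:-3) and (0:1).
M₁ = S₀ − 3·S₁ = [[-6, 3], [-18, 9]] = (-3)·[1, 3][2, -1]ᵀ and M₂ = S₁ = [[0, -3], [0, 0]] = (-3)·[1, 0][0, 1]ᵀ, so take a₁ = [1, 3], b₁ = [2, -1], a₂ = [1, 0], b₂ = [0, 1].
Each slice is an integer combination of E₁ = a₁b₁ᵀ and E₂ = a₂b₂ᵀ: S₀ = −3·E₁ − 9·E₂, S₁ = −3·E₂, S₂ = 2·E₁ + 9·E₂; reading off coefficients, c₁ = [-3, 0, 2] and c₂ = [-9, -3, 9].
Hence T = [1, 3] (x) [2, -1] (x) [-3, 0, 2] + [1, 0] (x) [0, 1] (x) [-9, -3, 9], so rank(T) ≤ 2.
These bounds meet, so rank(T) = 2.

rank(T) = 2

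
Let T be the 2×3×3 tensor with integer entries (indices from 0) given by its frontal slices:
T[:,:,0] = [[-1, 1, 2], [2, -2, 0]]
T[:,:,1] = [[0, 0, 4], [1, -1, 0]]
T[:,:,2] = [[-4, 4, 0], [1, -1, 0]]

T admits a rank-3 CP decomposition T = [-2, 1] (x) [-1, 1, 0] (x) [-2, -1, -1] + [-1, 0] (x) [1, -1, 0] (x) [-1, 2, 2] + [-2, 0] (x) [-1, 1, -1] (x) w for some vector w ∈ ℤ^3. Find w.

w = [1, 2, 0]

Subtract the known terms from T to get the rank-1 residual R = [-2, 0] (x) [-1, 1, -1] (x) w, so R[i,j,k] = a[i]·b[j]·w[k]. Pick indices with nonzero a[0]·b[0] = (-2)·(-1) = 2. Only the fibre through (0,0,·) is needed: R[0,0,:] = T[0,0,:] − Σₗ aₗ[0]bₗ[0]cₗ = [-1, 0, -4] − (-2)·(-1)·[-2, -1, -1] − (-1)·(1)·[-1, 2, 2] = [2, 4, 0]. Then w[k] = R[0,0,k] / 2 for each k, giving w = [2, 4, 0] / 2 = [1, 2, 0].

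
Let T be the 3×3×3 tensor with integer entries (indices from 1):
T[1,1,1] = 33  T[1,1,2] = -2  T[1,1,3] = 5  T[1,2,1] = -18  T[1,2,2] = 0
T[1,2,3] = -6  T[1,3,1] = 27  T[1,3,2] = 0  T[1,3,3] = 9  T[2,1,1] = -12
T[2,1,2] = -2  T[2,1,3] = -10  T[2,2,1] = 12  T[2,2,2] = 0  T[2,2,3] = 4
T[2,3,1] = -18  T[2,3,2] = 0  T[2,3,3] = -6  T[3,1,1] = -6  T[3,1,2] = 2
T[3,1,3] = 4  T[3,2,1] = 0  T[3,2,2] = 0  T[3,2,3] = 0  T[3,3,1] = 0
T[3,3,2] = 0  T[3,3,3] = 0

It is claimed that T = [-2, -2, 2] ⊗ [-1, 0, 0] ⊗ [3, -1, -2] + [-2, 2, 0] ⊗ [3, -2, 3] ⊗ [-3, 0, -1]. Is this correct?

Reconstruct entry (1,1,1) from the claimed factors: Σₗ aₗ[1]bₗ[1]cₗ[1] = (-2)·(-1)·(3) + (-2)·(3)·(-3) = 24, but T[1,1,1] = 33. The claim is false.

No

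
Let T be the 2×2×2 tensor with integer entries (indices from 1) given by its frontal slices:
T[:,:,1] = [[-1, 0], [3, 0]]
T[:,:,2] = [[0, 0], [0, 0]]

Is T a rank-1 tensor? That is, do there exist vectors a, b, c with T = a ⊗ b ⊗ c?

If T = a ⊗ b ⊗ c then every fibre of T is a multiple of the corresponding factor, so read the factors off the fibres through the nonzero entry T[1,1,1] = -1.
The mode-1 fibre T[:,1,1] = [-1, 3] gives a = (1, -3) (primitive direction); the mode-2 fibre T[1,:,1] = [-1, 0] gives b = (1, 0); then c[k] = T[1,1,k] / (a[1]·b[1]) = [-1, 0] / 1 = (-1, 0).
Expanding (1, -3) ⊗ (1, 0) ⊗ (-1, 0) reproduces all 8 entries of T, so T = (1, -3) ⊗ (1, 0) ⊗ (-1, 0) and rank(T) ≤ 1.
Equivalently every frontal slice T[:,:,k] is c[k] times the rank-1 matrix (1, -3) ⊗ (1, 0). So T has rank 1 (it is nonzero).

Yes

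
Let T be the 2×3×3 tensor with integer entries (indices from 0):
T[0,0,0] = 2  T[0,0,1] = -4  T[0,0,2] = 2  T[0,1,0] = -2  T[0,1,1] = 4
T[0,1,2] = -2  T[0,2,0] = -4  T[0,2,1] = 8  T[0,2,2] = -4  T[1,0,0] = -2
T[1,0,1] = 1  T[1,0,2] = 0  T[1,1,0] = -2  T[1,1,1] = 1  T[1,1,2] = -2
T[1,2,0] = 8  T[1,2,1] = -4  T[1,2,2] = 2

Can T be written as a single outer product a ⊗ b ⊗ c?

The mode-3 unfolding of T (rows indexed by k, columns by (i,j) = (0,0), (0,1), (0,2), (1,0), (1,1), (1,2)) is [[2, -2, -4, -2, -2, 8], [-4, 4, 8, 1, 1, -4], [2, -2, -4, 0, -2, 2]].
There the 3×3 minor on rows k ∈ {0, 1, 2}, columns (i,j) ∈ {(0,0), (1,0), (1,1)} is det [[2, -2, -2], [-4, 1, 1], [2, 0, -2]] = 12 ≠ 0, so this unfolding has rank ≥ 3; CP rank is at least every unfolding rank, so rank(T) ≥ 3.
In particular rank(T) ≥ 3 > 1, so T is not rank-1.

No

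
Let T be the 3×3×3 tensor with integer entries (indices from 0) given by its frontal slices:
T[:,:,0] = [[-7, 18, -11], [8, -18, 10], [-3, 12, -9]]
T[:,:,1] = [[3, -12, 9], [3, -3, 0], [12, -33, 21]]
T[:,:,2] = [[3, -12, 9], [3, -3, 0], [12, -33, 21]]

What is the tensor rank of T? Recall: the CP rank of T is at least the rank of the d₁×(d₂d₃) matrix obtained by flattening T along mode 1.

Lower bound: in the mode-2 unfolding of T (rows indexed by j, columns by (i,k)) the 2×2 minor on rows j ∈ {0, 1}, columns (i,k) ∈ {(0,0), (0,1)} is det [[-7, 3], [18, -12]] = 30 ≠ 0, so that unfolding has rank ≥ 2 and hence rank(T) ≥ 2 (CP rank is at least every unfolding rank, though it can be larger).
Upper bound: with S_k = T[:,:,k], the two rank-1 terms a₁b₁ᵀ, a₂b₂ᵀ are the rank-1 members of the pencil x·S₀ + y·S₁.
The 2×2 minor of x·S₀ + y·S₁ on rows {0,1}, columns {0,1} is −18·x² + 9·xy + 27·y² = (-9)·(2·x − 3·y)(x + y), vanishing at (x:y) = (3:2) and (1:-1).
M₁ = 3·S₀ + 2·S₁ = [[-15, 30, -15], [30, -60, 30], [15, -30, 15]] = (-15)·[1, -2, -1][1, -2, 1]ᵀ and M₂ = S₀ − S₁ = [[-10, 30, -20], [5, -15, 10], [-15, 45, -30]] = (-5)·[2, -1, 3][1, -3, 2]ᵀ, so take a₁ = [1, -2, -1], b₁ = [1, -2, 1], a₂ = [2, -1, 3], b₂ = [1, -3, 2].
Each slice is an integer combination of E₁ = a₁b₁ᵀ and E₂ = a₂b₂ᵀ: S₀ = −3·E₁ − 2·E₂, S₁ = −3·E₁ + 3·E₂, S₂ = −3·E₁ + 3·E₂; reading off coefficients, c₁ = [-3, -3, -3] and c₂ = [-2, 3, 3].
Hence T = [1, -2, -1] ⊗ [1, -2, 1] ⊗ [-3, -3, -3] + [2, -1, 3] ⊗ [1, -3, 2] ⊗ [-2, 3, 3], so rank(T) ≤ 2.
These bounds meet, so rank(T) = 2.

2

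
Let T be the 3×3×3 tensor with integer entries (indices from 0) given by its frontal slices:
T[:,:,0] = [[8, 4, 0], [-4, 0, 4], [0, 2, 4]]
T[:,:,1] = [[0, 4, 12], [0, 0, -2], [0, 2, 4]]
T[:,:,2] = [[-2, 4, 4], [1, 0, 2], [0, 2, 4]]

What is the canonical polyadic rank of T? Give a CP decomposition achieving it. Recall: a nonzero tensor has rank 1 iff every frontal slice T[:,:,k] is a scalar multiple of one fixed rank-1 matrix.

rank(T) = 3

Lower bound: the mode-2 unfolding of T (rows indexed by j, columns by (i,k) = (0,0), (0,1), (0,2), (1,0), (1,1), (1,2), (2,0), (2,1), (2,2)) is [[8, 0, -2, -4, 0, 1, 0, 0, 0], [4, 4, 4, 0, 0, 0, 2, 2, 2], [0, 12, 4, 4, -2, 2, 4, 4, 4]].
There the 3×3 minor on rows j ∈ {0, 1, 2}, columns (i,k) ∈ {(0,0), (0,1), (0,2)} is det [[8, 0, -2], [4, 4, 4], [0, 12, 4]] = -352 ≠ 0, so this unfolding has rank ≥ 3; CP rank is at least every unfolding rank, so rank(T) ≥ 3. (Flattening ranks never certify an upper bound on CP rank; for that we must actually write T with 3 rank-1 terms.)
Upper bound: T is a sum of 3 rank-1 terms, T = (2, -1, 0) (x) (1, 0, -2) (x) (2, -1, 1) + (2, -1, 0) (x) (1, 0, 0) (x) (2, 1, -2) + (2, 0, 1) (x) (0, 1, 2) (x) (2, 2, 2) (written with every a and b primitive with positive leading entry and the scale carried by c; CP decompositions are not unique, and this one is verified by expanding entrywise), so rank(T) ≤ 3.
These bounds meet, so rank(T) = 3.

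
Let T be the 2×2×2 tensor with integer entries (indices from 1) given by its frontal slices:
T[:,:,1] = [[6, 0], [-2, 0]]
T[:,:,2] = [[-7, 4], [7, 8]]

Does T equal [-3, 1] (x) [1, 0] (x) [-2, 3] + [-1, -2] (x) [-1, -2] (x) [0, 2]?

Yes

Reconstruct entrywise from the claimed factors. For example, T[1,2,1] = 0 and Σₗ aₗ[1]bₗ[2]cₗ[1] = (-3)·(0)·(-2) + (-1)·(-2)·(0) = 0; checking all 8 entries, every one matches. The claim holds.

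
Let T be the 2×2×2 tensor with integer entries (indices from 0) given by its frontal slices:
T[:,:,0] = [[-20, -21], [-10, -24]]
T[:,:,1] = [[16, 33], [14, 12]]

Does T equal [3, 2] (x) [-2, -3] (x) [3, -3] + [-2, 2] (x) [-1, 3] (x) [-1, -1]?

Reconstruct entrywise from the claimed factors. For example, T[1,1,0] = -24 and Σₗ aₗ[1]bₗ[1]cₗ[0] = (2)·(-3)·(3) + (2)·(3)·(-1) = -24; checking all 8 entries, every one matches. The claim holds.

Yes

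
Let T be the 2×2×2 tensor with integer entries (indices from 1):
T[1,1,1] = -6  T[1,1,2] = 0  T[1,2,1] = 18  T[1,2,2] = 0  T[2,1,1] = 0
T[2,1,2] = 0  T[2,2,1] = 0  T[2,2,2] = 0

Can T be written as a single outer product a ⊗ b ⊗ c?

Yes

The mode-1 fibre T[:,1,1] = [-6, 0] gives a = [1, 0] (primitive direction); the mode-2 fibre T[1,:,1] = [-6, 18] gives b = [1, -3]; then c[k] = T[1,1,k] / (a[1]·b[1]) = [-6, 0] / 1 = [-6, 0].
Expanding [1, 0] ⊗ [1, -3] ⊗ [-6, 0] reproduces all 8 entries of T, so T = [1, 0] ⊗ [1, -3] ⊗ [-6, 0] and rank(T) ≤ 1.
Equivalently every frontal slice T[:,:,k] is c[k] times the rank-1 matrix [1, 0] ⊗ [1, -3]. So T has rank 1 (it is nonzero).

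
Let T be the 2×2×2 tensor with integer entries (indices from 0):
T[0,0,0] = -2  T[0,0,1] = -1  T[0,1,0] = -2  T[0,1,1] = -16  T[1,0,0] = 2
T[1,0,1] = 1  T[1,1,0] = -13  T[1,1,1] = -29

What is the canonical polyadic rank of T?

2

Lower bound: in the mode-3 unfolding of T (rows indexed by k, columns by (i,j)) the 2×2 minor on rows k ∈ {0, 1}, columns (i,j) ∈ {(0,0), (0,1)} is det [[-2, -2], [-1, -16]] = 30 ≠ 0, so that unfolding has rank ≥ 2 and hence rank(T) ≥ 2 (CP rank is at least every unfolding rank, though it can be larger).
Upper bound: with S_k = T[:,:,k], the two rank-1 terms a₁b₁ᵀ, a₂b₂ᵀ are the rank-1 members of the pencil x·S₀ + y·S₁.
det(x·S₀ + y·S₁) is 30·x² + 105·xy + 45·y² = 15·(x + 3·y)(2·x + y), vanishing at (x:y) = (3:-1) and (1:-2).
M₁ = 3·S₀ − S₁ = [[-5, 10], [5, -10]] = (-5)·[1, -1][1, -2]ᵀ and M₂ = S₀ − 2·S₁ = [[0, 30], [0, 45]] = 15·[2, 3][0, 1]ᵀ, so take a₁ = [1, -1], b₁ = [1, -2], a₂ = [2, 3], b₂ = [0, 1].
Each slice is an integer combination of E₁ = a₁b₁ᵀ and E₂ = a₂b₂ᵀ: S₀ = −2·E₁ − 3·E₂, S₁ = −E₁ − 9·E₂; reading off coefficients, c₁ = [-2, -1] and c₂ = [-3, -9].
Hence T = [1, -1] ⊗ [1, -2] ⊗ [-2, -1] + [2, 3] ⊗ [0, 1] ⊗ [-3, -9], so rank(T) ≤ 2.
These bounds meet, so rank(T) = 2.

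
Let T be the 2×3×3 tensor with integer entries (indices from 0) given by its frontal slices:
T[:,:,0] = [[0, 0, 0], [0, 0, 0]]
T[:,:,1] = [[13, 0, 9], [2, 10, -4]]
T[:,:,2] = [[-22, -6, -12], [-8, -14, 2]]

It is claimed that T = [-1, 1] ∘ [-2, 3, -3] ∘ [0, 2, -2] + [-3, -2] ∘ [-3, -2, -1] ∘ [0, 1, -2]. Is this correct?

Reconstruct entrywise from the claimed factors. For example, T[0,0,0] = 0 and Σₗ aₗ[0]bₗ[0]cₗ[0] = (-1)·(-2)·(0) + (-3)·(-3)·(0) = 0; checking all 18 entries, every one matches. The claim holds.

Yes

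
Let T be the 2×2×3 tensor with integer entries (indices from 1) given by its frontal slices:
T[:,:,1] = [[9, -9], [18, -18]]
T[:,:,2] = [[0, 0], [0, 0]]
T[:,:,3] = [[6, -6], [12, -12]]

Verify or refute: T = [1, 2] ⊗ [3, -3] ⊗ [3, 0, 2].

Reconstruct entrywise from the claimed factors. For example, T[1,2,3] = -6 and Σₗ aₗ[1]bₗ[2]cₗ[3] = (1)·(-3)·(2) = -6; checking all 12 entries, every one matches. The claim holds.

Yes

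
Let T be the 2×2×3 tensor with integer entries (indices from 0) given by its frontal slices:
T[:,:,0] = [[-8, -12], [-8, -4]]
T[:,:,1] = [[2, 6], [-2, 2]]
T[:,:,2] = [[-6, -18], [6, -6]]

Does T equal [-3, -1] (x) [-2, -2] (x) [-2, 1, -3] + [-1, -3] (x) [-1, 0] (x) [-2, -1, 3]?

No

Reconstruct entry (0,0,0) from the claimed factors: Σₗ aₗ[0]bₗ[0]cₗ[0] = (-3)·(-2)·(-2) + (-1)·(-1)·(-2) = -14, but T[0,0,0] = -8. The claim is false.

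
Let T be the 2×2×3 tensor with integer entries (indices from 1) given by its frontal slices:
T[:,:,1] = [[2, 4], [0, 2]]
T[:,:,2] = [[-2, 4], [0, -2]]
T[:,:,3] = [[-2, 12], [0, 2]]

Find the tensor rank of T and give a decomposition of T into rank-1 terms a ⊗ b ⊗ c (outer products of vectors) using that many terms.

Lower bound: the mode-3 unfolding of T (rows indexed by k, columns by (i,j) = (1,1), (1,2), (2,1), (2,2)) is [[2, 4, 0, 2], [-2, 4, 0, -2], [-2, 12, 0, 2]].
There the 3×3 minor on rows k ∈ {1, 2, 3}, columns (i,j) ∈ {(1,1), (1,2), (2,2)} is det [[2, 4, 2], [-2, 4, -2], [-2, 12, 2]] = 64 ≠ 0, so this unfolding has rank ≥ 3; CP rank is at least every unfolding rank, so rank(T) ≥ 3. (Unfolding ranks only ever bound the CP rank from below — rank(T) can be strictly larger than all of them — so the matching upper bound has to come from an explicit 3-term decomposition.)
Upper bound: T is a sum of 3 rank-1 terms, T = [1, 0] ⊗ [0, 1] ⊗ [4, 4, 4] + [1, 0] ⊗ [1, -2] ⊗ [2, -2, -2] + [2, 1] ⊗ [0, 1] ⊗ [2, -2, 2] (written with every a and b primitive with positive leading entry and the scale carried by c; CP decompositions are not unique, and this one is verified by expanding entrywise), so rank(T) ≤ 3.
These bounds meet, so rank(T) = 3.

rank(T) = 3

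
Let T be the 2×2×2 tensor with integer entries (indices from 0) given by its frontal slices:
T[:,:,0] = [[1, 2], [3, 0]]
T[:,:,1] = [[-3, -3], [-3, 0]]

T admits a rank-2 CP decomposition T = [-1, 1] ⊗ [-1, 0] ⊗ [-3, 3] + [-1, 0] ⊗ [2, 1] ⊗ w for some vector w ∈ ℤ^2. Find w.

w = [-2, 3]

Subtract the known terms from T to get the rank-1 residual R = [-1, 0] ⊗ [2, 1] ⊗ w, so R[i,j,k] = a[i]·b[j]·w[k]. Pick indices with nonzero a[0]·b[0] = (-1)·(2) = -2. Only the fibre through (0,0,·) is needed: R[0,0,:] = T[0,0,:] − Σₗ aₗ[0]bₗ[0]cₗ = [1, -3] − (-1)·(-1)·[-3, 3] = [4, -6]. Then w[k] = R[0,0,k] / -2 for each k, giving w = [4, -6] / -2 = [-2, 3].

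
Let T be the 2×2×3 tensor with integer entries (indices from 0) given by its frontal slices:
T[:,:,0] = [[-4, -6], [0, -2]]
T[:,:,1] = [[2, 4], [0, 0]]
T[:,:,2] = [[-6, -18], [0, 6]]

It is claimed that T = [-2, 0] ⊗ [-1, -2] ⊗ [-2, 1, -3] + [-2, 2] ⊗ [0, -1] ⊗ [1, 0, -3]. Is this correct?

Reconstruct entrywise from the claimed factors. For example, T[1,1,1] = 0 and Σₗ aₗ[1]bₗ[1]cₗ[1] = (0)·(-2)·(1) + (2)·(-1)·(0) = 0; checking all 12 entries, every one matches. The claim holds.

Yes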